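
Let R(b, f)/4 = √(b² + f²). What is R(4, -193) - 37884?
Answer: -37884 + 4*√37265 ≈ -37112.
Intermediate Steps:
R(b, f) = 4*√(b² + f²)
R(4, -193) - 37884 = 4*√(4² + (-193)²) - 37884 = 4*√(16 + 37249) - 37884 = 4*√37265 - 37884 = -37884 + 4*√37265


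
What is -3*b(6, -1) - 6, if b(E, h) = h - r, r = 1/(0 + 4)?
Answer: -9/4 ≈ -2.2500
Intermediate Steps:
r = ¼ (r = 1/4 = ¼ ≈ 0.25000)
b(E, h) = -¼ + h (b(E, h) = h - 1*¼ = h - ¼ = -¼ + h)
-3*b(6, -1) - 6 = -3*(-¼ - 1) - 6 = -3*(-5/4) - 6 = 15/4 - 6 = -9/4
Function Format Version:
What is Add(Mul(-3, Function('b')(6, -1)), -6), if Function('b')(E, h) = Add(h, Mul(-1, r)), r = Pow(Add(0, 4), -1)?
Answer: Rational(-9, 4) ≈ -2.2500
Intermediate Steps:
r = Rational(1, 4) (r = Pow(4, -1) = Rational(1, 4) ≈ 0.25000)
Function('b')(E, h) = Add(Rational(-1, 4), h) (Function('b')(E, h) = Add(h, Mul(-1, Rational(1, 4))) = Add(h, Rational(-1, 4)) = Add(Rational(-1, 4), h))
Add(Mul(-3, Function('b')(6, -1)), -6) = Add(Mul(-3, Add(Rational(-1, 4), -1)), -6) = Add(Mul(-3, Rational(-5, 4)), -6) = Add(Rational(15, 4), -6) = Rational(-9, 4)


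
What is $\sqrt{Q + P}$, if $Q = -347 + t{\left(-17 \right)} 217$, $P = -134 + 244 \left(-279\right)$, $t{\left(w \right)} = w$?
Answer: $i \sqrt{72246} \approx 268.79 i$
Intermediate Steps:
$P = -68210$ ($P = -134 - 68076 = -68210$)
$Q = -4036$ ($Q = -347 - 3689 = -4036$)
$\sqrt{Q + P} = \sqrt{-4036 - 68210} = \sqrt{-72246} = i \sqrt{72246}$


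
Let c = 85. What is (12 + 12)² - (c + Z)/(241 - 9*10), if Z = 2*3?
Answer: 86885/151 ≈ 575.40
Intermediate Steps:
Z = 6
(12 + 12)² - (c + Z)/(241 - 9*10) = (12 + 12)² - (85 + 6)/(241 - 9*10) = 24² - 91/(241 - 90) = 576 - 91/151 = 86885/151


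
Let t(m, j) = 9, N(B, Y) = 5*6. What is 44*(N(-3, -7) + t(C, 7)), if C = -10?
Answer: 1716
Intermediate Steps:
N(B, Y) = 30
44*(N(-3, -7) + t(C, 7)) = 44*(30 + 9) = 44*39 = 1716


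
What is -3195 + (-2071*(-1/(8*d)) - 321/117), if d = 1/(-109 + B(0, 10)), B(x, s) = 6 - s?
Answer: -10124593/312 ≈ -32451.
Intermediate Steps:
d = -1/113 (d = 1/(-109 + (6 - 1*10)) = 1/(-109 + (6 - 10)) = 1/(-109 - 4) = 1/(-113) = -1/113 ≈ -0.0088496)
-3195 + (-2071*(-1/(8*d)) - 321/117) = -3195 + (-2071/((-1/113*(-8))) - 321/117) = -3195 + (-2071/8/113 - 321*1/117) = -3195 + (-2071*113/8 - 107/39) = -3195 + (-234023/8 - 107/39) = -3195 - 9127753/312 = -10124593/312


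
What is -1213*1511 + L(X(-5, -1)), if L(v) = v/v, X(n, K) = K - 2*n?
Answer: -1832842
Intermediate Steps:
L(v) = 1
-1213*1511 + L(X(-5, -1)) = -1213*1511 + 1 = -1832843 + 1 = -1832842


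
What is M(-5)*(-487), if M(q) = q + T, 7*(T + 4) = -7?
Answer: 4870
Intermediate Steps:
T = -5 (T = -4 + (⅐)*(-7) = -4 - 1 = -5)
M(q) = -5 + q (M(q) = q - 5 = -5 + q)
M(-5)*(-487) = (-5 - 5)*(-487) = -10*(-487) = 4870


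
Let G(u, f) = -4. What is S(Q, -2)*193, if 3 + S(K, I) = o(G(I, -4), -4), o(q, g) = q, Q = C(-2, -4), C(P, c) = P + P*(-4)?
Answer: -1351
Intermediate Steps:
C(P, c) = -3*P (C(P, c) = P - 4*P = -3*P)
Q = 6 (Q = -3*(-2) = 6)
S(K, I) = -7 (S(K, I) = -3 - 4 = -7)
S(Q, -2)*193 = -7*193 = -1351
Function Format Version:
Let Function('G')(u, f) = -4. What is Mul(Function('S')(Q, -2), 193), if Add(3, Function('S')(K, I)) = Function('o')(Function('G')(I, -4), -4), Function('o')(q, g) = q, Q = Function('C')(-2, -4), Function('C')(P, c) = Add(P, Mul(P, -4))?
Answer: -1351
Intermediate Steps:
Function('C')(P, c) = Mul(-3, P) (Function('C')(P, c) = Add(P, Mul(-4, P)) = Mul(-3, P))
Q = 6 (Q = Mul(-3, -2) = 6)
Function('S')(K, I) = -7 (Function('S')(K, I) = Add(-3, -4) = -7)
Mul(Function('S')(Q, -2), 193) = Mul(-7, 193) = -1351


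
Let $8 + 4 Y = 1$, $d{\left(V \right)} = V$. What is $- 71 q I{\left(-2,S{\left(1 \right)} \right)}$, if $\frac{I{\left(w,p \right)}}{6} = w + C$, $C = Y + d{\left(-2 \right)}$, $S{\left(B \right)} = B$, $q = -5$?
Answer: $- \frac{24495}{2} \approx -12248.0$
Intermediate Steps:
$Y = - \frac{7}{4}$ ($Y = -2 + \frac{1}{4} \cdot 1 = -2 + \frac{1}{4} = - \frac{7}{4} \approx -1.75$)
$C = - \frac{15}{4}$ ($C = - \frac{7}{4} - 2 = - \frac{15}{4} \approx -3.75$)
$I{\left(w,p \right)} = - \frac{45}{2} + 6 w$ ($I{\left(w,p \right)} = 6 \left(w - \frac{15}{4}\right) = 6 \left(- \frac{15}{4} + w\right) = - \frac{45}{2} + 6 w$)
$- 71 q I{\left(-2,S{\left(1 \right)} \right)} = \left(-71\right) \left(-5\right) \left(- \frac{45}{2} + 6 \left(-2\right)\right) = 355 \left(- \frac{45}{2} - 12\right) = 355 \left(- \frac{69}{2}\right) = - \frac{24495}{2}$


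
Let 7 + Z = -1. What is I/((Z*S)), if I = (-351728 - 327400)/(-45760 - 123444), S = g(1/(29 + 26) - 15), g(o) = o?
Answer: 4669005/139424096 ≈ 0.033488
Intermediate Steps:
Z = -8 (Z = -7 - 1 = -8)
S = -824/55 (S = 1/(29 + 26) - 15 = 1/55 - 15 = -824/55 ≈ -14.982)
I = 169782/42301 (I = -679128/(-169204) = -679128*(-1/169204) = 169782/42301 ≈ 4.0137)
I/((Z*S)) = 169782/(42301*((-8*(-824/55)))) = 169782/(42301*(6592/55)) = (169782/42301)*(55/6592) = 4669005/139424096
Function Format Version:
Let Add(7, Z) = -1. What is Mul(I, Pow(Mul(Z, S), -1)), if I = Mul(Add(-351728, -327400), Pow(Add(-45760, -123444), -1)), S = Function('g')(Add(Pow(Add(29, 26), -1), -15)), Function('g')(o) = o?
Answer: Rational(4669005, 139424096) ≈ 0.033488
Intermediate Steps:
Z = -8 (Z = Add(-7, -1) = -8)
S = Rational(-824, 55) (S = Add(Pow(Add(29, 26), -1), -15) = Add(Pow(55, -1), -15) = Add(Rational(1, 55), -15) = Rational(-824, 55) ≈ -14.982)
I = Rational(169782, 42301) (I = Mul(-679128, Pow(-169204, -1)) = Mul(-679128, Rational(-1, 169204)) = Rational(169782, 42301) ≈ 4.0137)
Mul(I, Pow(Mul(Z, S), -1)) = Mul(Rational(169782, 42301), Pow(Mul(-8, Rational(-824, 55)), -1)) = Mul(Rational(169782, 42301), Pow(Rational(6592, 55), -1)) = Mul(Rational(169782, 42301), Rational(55, 6592)) = Rational(4669005, 139424096)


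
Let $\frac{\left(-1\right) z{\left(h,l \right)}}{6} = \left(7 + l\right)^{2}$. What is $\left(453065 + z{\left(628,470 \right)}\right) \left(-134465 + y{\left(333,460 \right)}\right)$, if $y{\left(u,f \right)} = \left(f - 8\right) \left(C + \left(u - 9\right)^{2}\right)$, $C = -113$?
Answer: $-43109564965599$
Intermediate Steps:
$z{\left(h,l \right)} = - 6 \left(7 + l\right)^{2}$
$y{\left(u,f \right)} = \left(-113 + \left(-9 + u\right)^{2}\right) \left(-8 + f\right)$ ($y{\left(u,f \right)} = \left(f - 8\right) \left(-113 + \left(u - 9\right)^{2}\right) = \left(-8 + f\right) \left(-113 + \left(-9 + u\right)^{2}\right) = \left(-113 + \left(-9 + u\right)^{2}\right) \left(-8 + f\right)$)
$\left(453065 + z{\left(628,470 \right)}\right) \left(-134465 + y{\left(333,460 \right)}\right) = \left(453065 - 6 \left(7 + 470\right)^{2}\right) \left(-134465 + \left(904 - 51980 - 8 \left(-9 + 333\right)^{2} + 460 \left(-9 + 333\right)^{2}\right)\right) = \left(453065 - 6 \cdot 477^{2}\right) \left(-134465 + \left(904 - 51980 - 8 \cdot 324^{2} + 460 \cdot 324^{2}\right)\right) = \left(453065 - 1365174\right) \left(-134465 + \left(904 - 51980 - 839808 + 460 \cdot 104976\right)\right) = \left(453065 - 1365174\right) \left(-134465 + \left(904 - 51980 - 839808 + 48288960\right)\right) = - 912109 \left(-134465 + 47398076\right) = \left(-912109\right) 47263611 = -43109564965599$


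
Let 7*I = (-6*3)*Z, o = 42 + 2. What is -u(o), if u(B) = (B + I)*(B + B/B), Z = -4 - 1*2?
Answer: -18720/7 ≈ -2674.3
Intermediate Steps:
Z = -6 (Z = -4 - 2 = -6)
o = 44
I = 108/7 (I = (-6*3*(-6))/7 = (-18*(-6))/7 = (⅐)*108 = 108/7 ≈ 15.429)
u(B) = (1 + B)*(108/7 + B) (u(B) = (B + 108/7)*(B + B/B) = (108/7 + B)*(B + 1) = (108/7 + B)*(1 + B) = (1 + B)*(108/7 + B))
-u(o) = -(108/7 + 44² + (115/7)*44) = -(108/7 + 1936 + 5060/7) = -1*18720/7 = -18720/7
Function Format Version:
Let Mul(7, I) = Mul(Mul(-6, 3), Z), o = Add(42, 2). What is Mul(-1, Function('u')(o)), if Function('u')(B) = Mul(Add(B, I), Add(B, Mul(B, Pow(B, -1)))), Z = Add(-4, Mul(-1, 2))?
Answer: Rational(-18720, 7) ≈ -2674.3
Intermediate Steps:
Z = -6 (Z = Add(-4, -2) = -6)
o = 44
I = Rational(108, 7) (I = Mul(Rational(1, 7), Mul(Mul(-6, 3), -6)) = Mul(Rational(1, 7), Mul(-18, -6)) = Mul(Rational(1, 7), 108) = Rational(108, 7) ≈ 15.429)
Function('u')(B) = Mul(Add(1, B), Add(Rational(108, 7), B)) (Function('u')(B) = Mul(Add(B, Rational(108, 7)), Add(B, Mul(B, Pow(B, -1)))) = Mul(Add(Rational(108, 7), B), Add(B, 1)) = Mul(Add(Rational(108, 7), B), Add(1, B)) = Mul(Add(1, B), Add(Rational(108, 7), B)))
Mul(-1, Function('u')(o)) = Mul(-1, Add(Rational(108, 7), Pow(44, 2), Mul(Rational(115, 7), 44))) = Mul(-1, Add(Rational(108, 7), 1936, Rational(5060, 7))) = Mul(-1, Rational(18720, 7)) = Rational(-18720, 7)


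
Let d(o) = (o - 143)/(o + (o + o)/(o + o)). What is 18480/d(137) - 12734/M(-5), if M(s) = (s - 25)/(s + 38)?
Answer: -2055163/5 ≈ -4.1103e+5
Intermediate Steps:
M(s) = (-25 + s)/(38 + s)
d(o) = (-143 + o)/(1 + o) (d(o) = (-143 + o)/(o + (2*o)/((2*o))) = (-143 + o)/(o + (2*o)*(1/(2*o))) = (-143 + o)/(o + 1) = (-143 + o)/(1 + o))
18480/d(137) - 12734/M(-5) = 18480/(((-143 + 137)/(1 + 137))) - 12734*(38 - 5)/(-25 - 5) = 18480/((-6/138)) - 12734/(-30/33) = 18480/(((1/138)*(-6))) - 12734/((1/33)*(-30)) = 18480/(-1/23) - 12734/(-10/11) = 18480*(-23) - 12734*(-11/10) = -425040 + 70037/5 = -2055163/5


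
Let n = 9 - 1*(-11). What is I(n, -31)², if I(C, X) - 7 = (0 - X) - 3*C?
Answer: 484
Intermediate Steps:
n = 20 (n = 9 + 11 = 20)
I(C, X) = 7 - X - 3*C (I(C, X) = 7 + ((0 - X) - 3*C) = 7 + (-X - 3*C) = 7 - X - 3*C)
I(n, -31)² = (7 - 1*(-31) - 3*20)² = (7 + 31 - 60)² = (-22)² = 484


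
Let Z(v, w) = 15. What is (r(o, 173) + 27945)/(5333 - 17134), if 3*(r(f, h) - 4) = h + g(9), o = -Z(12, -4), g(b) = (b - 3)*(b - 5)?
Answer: -84044/35403 ≈ -2.3739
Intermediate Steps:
g(b) = (-5 + b)*(-3 + b) (g(b) = (-3 + b)*(-5 + b) = (-5 + b)*(-3 + b))
o = -15 (o = -1*15 = -15)
r(f, h) = 12 + h/3 (r(f, h) = 4 + (h + (15 + 9**2 - 8*9))/3 = 4 + (h + (15 + 81 - 72))/3 = 4 + (h + 24)/3 = 4 + (24 + h)/3 = 4 + (8 + h/3) = 12 + h/3)
(r(o, 173) + 27945)/(5333 - 17134) = ((12 + (1/3)*173) + 27945)/(5333 - 17134) = ((12 + 173/3) + 27945)/(-11801) = (209/3 + 27945)*(-1/11801) = (84044/3)*(-1/11801) = -84044/35403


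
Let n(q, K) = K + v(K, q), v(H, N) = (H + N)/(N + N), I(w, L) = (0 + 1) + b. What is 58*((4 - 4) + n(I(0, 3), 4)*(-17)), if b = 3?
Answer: -4930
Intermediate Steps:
I(w, L) = 4 (I(w, L) = (0 + 1) + 3 = 1 + 3 = 4)
v(H, N) = (H + N)/(2*N) (v(H, N) = (H + N)/((2*N)) = (H + N)*(1/(2*N)) = (H + N)/(2*N))
n(q, K) = K + (K + q)/(2*q)
58*((4 - 4) + n(I(0, 3), 4)*(-17)) = 58*((4 - 4) + (½ + 4 + (½)*4/4)*(-17)) = 58*(0 + (½ + 4 + (½)*4*(¼))*(-17)) = 58*(0 + (½ + 4 + ½)*(-17)) = 58*(0 + 5*(-17)) = 58*(0 - 85) = 58*(-85) = -4930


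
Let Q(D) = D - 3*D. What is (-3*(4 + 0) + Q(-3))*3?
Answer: -18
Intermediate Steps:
Q(D) = -2*D
(-3*(4 + 0) + Q(-3))*3 = (-3*(4 + 0) - 2*(-3))*3 = (-3*4 + 6)*3 = (-12 + 6)*3 = -6*3 = -18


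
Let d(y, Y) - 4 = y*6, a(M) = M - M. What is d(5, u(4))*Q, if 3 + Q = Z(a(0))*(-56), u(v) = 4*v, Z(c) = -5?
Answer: 9418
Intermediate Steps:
a(M) = 0
d(y, Y) = 4 + 6*y (d(y, Y) = 4 + y*6 = 4 + 6*y)
Q = 277 (Q = -3 - 5*(-56) = -3 + 280 = 277)
d(5, u(4))*Q = (4 + 6*5)*277 = (4 + 30)*277 = 34*277 = 9418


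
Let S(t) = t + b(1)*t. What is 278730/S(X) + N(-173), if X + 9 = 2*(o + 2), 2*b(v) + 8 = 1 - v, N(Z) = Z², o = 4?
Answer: -1041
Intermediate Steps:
b(v) = -7/2 - v/2 (b(v) = -4 + (1 - v)/2 = -4 + (½ - v/2) = -7/2 - v/2)
X = 3 (X = -9 + 2*(4 + 2) = -9 + 2*6 = -9 + 12 = 3)
S(t) = -3*t (S(t) = t + (-7/2 - ½*1)*t = t + (-7/2 - ½)*t = t - 4*t = -3*t)
278730/S(X) + N(-173) = 278730/((-3*3)) + (-173)² = 278730/(-9) + 29929 = 278730*(-⅑) + 29929 = -30970 + 29929 = -1041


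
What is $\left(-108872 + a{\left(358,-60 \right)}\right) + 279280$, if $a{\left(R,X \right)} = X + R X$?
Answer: $148868$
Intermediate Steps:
$\left(-108872 + a{\left(358,-60 \right)}\right) + 279280 = \left(-108872 - 60 \left(1 + 358\right)\right) + 279280 = \left(-108872 - 21540\right) + 279280 = -130412 + 279280 = 148868$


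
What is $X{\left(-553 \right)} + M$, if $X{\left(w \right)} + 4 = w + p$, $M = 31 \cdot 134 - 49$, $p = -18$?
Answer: $3530$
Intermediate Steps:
$M = 4105$ ($M = 4154 - 49 = 4105$)
$X{\left(w \right)} = -22 + w$ ($X{\left(w \right)} = -4 + \left(w - 18\right) = -4 + \left(-18 + w\right) = -22 + w$)
$X{\left(-553 \right)} + M = \left(-22 - 553\right) + 4105 = -575 + 4105 = 3530$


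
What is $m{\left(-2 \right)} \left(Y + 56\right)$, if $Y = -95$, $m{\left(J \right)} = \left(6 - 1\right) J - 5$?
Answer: $585$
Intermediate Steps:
$m{\left(J \right)} = -5 + 5 J$ ($m{\left(J \right)} = \left(6 - 1\right) J - 5 = 5 J - 5 = -5 + 5 J$)
$m{\left(-2 \right)} \left(Y + 56\right) = \left(-5 + 5 \left(-2\right)\right) \left(-95 + 56\right) = \left(-5 - 10\right) \left(-39\right) = \left(-15\right) \left(-39\right) = 585$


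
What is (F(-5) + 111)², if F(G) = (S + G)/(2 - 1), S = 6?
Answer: 12544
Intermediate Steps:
F(G) = 6 + G (F(G) = (6 + G)/(2 - 1) = (6 + G)/1 = (6 + G)*1 = 6 + G)
(F(-5) + 111)² = ((6 - 5) + 111)² = (1 + 111)² = 112² = 12544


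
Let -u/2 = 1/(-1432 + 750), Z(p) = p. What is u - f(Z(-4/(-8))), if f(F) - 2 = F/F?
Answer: -1022/341 ≈ -2.9971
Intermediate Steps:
f(F) = 3 (f(F) = 2 + F/F = 2 + 1 = 3)
u = 1/341 (u = -2/(-1432 + 750) = -2/(-682) = -2*(-1/682) = 1/341 ≈ 0.0029326)
u - f(Z(-4/(-8))) = 1/341 - 1*3 = 1/341 - 3 = -1022/341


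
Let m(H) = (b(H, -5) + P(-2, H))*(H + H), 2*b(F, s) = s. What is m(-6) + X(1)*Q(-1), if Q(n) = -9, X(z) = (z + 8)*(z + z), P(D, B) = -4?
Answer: -84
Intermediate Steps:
b(F, s) = s/2
X(z) = 2*z*(8 + z) (X(z) = (8 + z)*(2*z) = 2*z*(8 + z))
m(H) = -13*H (m(H) = ((1/2)*(-5) - 4)*(H + H) = (-5/2 - 4)*(2*H) = -13*H)
m(-6) + X(1)*Q(-1) = -13*(-6) + (2*1*(8 + 1))*(-9) = 78 + (2*1*9)*(-9) = 78 + 18*(-9) = 78 - 162 = -84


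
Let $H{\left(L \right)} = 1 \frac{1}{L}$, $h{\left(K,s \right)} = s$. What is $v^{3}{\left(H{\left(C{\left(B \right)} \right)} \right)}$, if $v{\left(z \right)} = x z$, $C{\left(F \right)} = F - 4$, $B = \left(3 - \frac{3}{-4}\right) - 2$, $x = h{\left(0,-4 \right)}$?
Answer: $\frac{4096}{729} \approx 5.6187$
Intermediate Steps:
$x = -4$
$B = \frac{7}{4}$ ($B = \left(3 - - \frac{3}{4}\right) - 2 = \left(3 + \frac{3}{4}\right) - 2 = \frac{15}{4} - 2 = \frac{7}{4} \approx 1.75$)
$C{\left(F \right)} = -4 + F$
$H{\left(L \right)} = \frac{1}{L}$
$v{\left(z \right)} = - 4 z$
$v^{3}{\left(H{\left(C{\left(B \right)} \right)} \right)} = \left(- \frac{4}{-4 + \frac{7}{4}}\right)^{3} = \left(- \frac{4}{- \frac{9}{4}}\right)^{3} = \left(\left(-4\right) \left(- \frac{4}{9}\right)\right)^{3} = \left(\frac{16}{9}\right)^{3} = \frac{4096}{729}$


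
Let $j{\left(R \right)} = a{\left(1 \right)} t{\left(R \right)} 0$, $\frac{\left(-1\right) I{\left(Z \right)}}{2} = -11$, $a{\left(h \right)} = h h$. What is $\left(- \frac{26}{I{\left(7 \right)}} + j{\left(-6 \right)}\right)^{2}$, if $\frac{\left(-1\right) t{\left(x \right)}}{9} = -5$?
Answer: $\frac{169}{121} \approx 1.3967$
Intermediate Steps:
$a{\left(h \right)} = h^{2}$
$I{\left(Z \right)} = 22$ ($I{\left(Z \right)} = \left(-2\right) \left(-11\right) = 22$)
$t{\left(x \right)} = 45$ ($t{\left(x \right)} = \left(-9\right) \left(-5\right) = 45$)
$j{\left(R \right)} = 0$ ($j{\left(R \right)} = 1^{2} \cdot 45 \cdot 0 = 1 \cdot 45 \cdot 0 = 45 \cdot 0 = 0$)
$\left(- \frac{26}{I{\left(7 \right)}} + j{\left(-6 \right)}\right)^{2} = \left(- \frac{26}{22} + 0\right)^{2} = \left(\left(-26\right) \frac{1}{22} + 0\right)^{2} = \left(- \frac{13}{11} + 0\right)^{2} = \left(- \frac{13}{11}\right)^{2} = \frac{169}{121}$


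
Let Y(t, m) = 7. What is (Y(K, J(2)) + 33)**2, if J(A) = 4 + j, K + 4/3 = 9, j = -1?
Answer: 1600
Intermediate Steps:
K = 23/3 (K = -4/3 + 9 = 23/3 ≈ 7.6667)
J(A) = 3 (J(A) = 4 - 1 = 3)
(Y(K, J(2)) + 33)**2 = (7 + 33)**2 = 40**2 = 1600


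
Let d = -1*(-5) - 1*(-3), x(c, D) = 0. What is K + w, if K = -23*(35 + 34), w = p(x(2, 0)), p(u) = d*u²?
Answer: -1587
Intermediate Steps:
d = 8 (d = 5 + 3 = 8)
p(u) = 8*u²
w = 0 (w = 8*0² = 8*0 = 0)
K = -1587 (K = -23*69 = -1587)
K + w = -1587 + 0 = -1587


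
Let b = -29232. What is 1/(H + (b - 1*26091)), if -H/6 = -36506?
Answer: 1/163713 ≈ 6.1083e-6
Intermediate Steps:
H = 219036 (H = -6*(-36506) = 219036)
1/(H + (b - 1*26091)) = 1/(219036 + (-29232 - 1*26091)) = 1/(219036 + (-29232 - 26091)) = 1/(219036 - 55323) = 1/163713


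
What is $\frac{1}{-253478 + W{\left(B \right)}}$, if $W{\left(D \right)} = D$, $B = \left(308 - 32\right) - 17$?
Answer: $- \frac{1}{253219} \approx -3.9491 \cdot 10^{-6}$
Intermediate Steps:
$B = 259$ ($B = 276 - 17 = 259$)
$\frac{1}{-253478 + W{\left(B \right)}} = \frac{1}{-253478 + 259} = \frac{1}{-253219} = - \frac{1}{253219}$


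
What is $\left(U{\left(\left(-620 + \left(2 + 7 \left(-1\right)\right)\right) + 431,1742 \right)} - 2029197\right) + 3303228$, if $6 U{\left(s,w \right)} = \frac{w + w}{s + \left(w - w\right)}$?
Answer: $\frac{370742150}{291} \approx 1.274 \cdot 10^{6}$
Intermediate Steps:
$U{\left(s,w \right)} = \frac{w}{3 s}$ ($U{\left(s,w \right)} = \frac{\left(w + w\right) \frac{1}{s + \left(w - w\right)}}{6} = \frac{2 w \frac{1}{s + 0}}{6} = \frac{2 w \frac{1}{s}}{6} = \frac{w}{3 s}$)
$\left(U{\left(\left(-620 + \left(2 + 7 \left(-1\right)\right)\right) + 431,1742 \right)} - 2029197\right) + 3303228 = \left(\frac{1}{3} \cdot 1742 \frac{1}{\left(-620 + \left(2 + 7 \left(-1\right)\right)\right) + 431} - 2029197\right) + 3303228 = \left(\frac{1}{3} \cdot 1742 \frac{1}{\left(-620 + \left(2 - 7\right)\right) + 431} - 2029197\right) + 3303228 = \left(\frac{1}{3} \cdot 1742 \frac{1}{\left(-620 - 5\right) + 431} - 2029197\right) + 3303228 = \left(\frac{1}{3} \cdot 1742 \frac{1}{-625 + 431} - 2029197\right) + 3303228 = \left(\frac{1}{3} \cdot 1742 \frac{1}{-194} - 2029197\right) + 3303228 = \left(\frac{1}{3} \cdot 1742 \left(- \frac{1}{194}\right) - 2029197\right) + 3303228 = \left(- \frac{871}{291} - 2029197\right) + 3303228 = - \frac{590497198}{291} + 3303228 = \frac{370742150}{291}$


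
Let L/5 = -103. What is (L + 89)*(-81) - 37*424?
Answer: 18818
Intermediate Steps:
L = -515 (L = 5*(-103) = -515)
(L + 89)*(-81) - 37*424 = (-515 + 89)*(-81) - 37*424 = -426*(-81) - 1*15688 = 34506 - 15688 = 18818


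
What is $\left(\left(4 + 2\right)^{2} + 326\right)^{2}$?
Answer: $131044$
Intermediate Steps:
$\left(\left(4 + 2\right)^{2} + 326\right)^{2} = \left(6^{2} + 326\right)^{2} = \left(36 + 326\right)^{2} = 362^{2} = 131044$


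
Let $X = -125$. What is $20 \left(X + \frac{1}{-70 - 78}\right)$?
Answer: $- \frac{92505}{37} \approx -2500.1$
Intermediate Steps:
$20 \left(X + \frac{1}{-70 - 78}\right) = 20 \left(-125 + \frac{1}{-70 - 78}\right) = 20 \left(-125 + \frac{1}{-148}\right) = 20 \left(-125 - \frac{1}{148}\right) = 20 \left(- \frac{18501}{148}\right) = - \frac{92505}{37}$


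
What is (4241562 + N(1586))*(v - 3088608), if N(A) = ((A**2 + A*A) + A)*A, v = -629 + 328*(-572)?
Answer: -26167614608208710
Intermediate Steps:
v = -188245 (v = -629 - 187616 = -188245)
N(A) = A*(A + 2*A**2) (N(A) = ((A**2 + A**2) + A)*A = (2*A**2 + A)*A = (A + 2*A**2)*A = A*(A + 2*A**2))
(4241562 + N(1586))*(v - 3088608) = (4241562 + 1586**2*(1 + 2*1586))*(-188245 - 3088608) = (4241562 + 2515396*(1 + 3172))*(-3276853) = (4241562 + 2515396*3173)*(-3276853) = (4241562 + 7981351508)*(-3276853) = 7985593070*(-3276853) = -26167614608208710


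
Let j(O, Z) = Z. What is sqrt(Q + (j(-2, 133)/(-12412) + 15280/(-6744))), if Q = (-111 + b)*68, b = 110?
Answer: 7*I*sqrt(39254759635467)/5231658 ≈ 8.3831*I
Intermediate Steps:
Q = -68 (Q = (-111 + 110)*68 = -1*68 = -68)
sqrt(Q + (j(-2, 133)/(-12412) + 15280/(-6744))) = sqrt(-68 + (133/(-12412) + 15280/(-6744))) = sqrt(-68 + (133*(-1/12412) + 15280*(-1/6744))) = sqrt(-68 + (-133/12412 - 1910/843)) = sqrt(-68 - 23819039/10463316) = sqrt(-735324527/10463316) = 7*I*sqrt(39254759635467)/5231658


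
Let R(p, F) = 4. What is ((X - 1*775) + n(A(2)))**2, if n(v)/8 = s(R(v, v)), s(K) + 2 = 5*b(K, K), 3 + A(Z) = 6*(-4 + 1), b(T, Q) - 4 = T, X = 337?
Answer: 17956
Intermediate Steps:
b(T, Q) = 4 + T
A(Z) = -21 (A(Z) = -3 + 6*(-4 + 1) = -3 + 6*(-3) = -3 - 18 = -21)
s(K) = 18 + 5*K (s(K) = -2 + 5*(4 + K) = -2 + (20 + 5*K) = 18 + 5*K)
n(v) = 304 (n(v) = 8*(18 + 5*4) = 8*(18 + 20) = 8*38 = 304)
((X - 1*775) + n(A(2)))**2 = ((337 - 1*775) + 304)**2 = ((337 - 775) + 304)**2 = (-438 + 304)**2 = (-134)**2 = 17956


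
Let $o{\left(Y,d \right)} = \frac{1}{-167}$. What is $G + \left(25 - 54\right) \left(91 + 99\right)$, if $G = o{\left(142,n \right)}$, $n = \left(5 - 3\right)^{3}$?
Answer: $- \frac{920171}{167} \approx -5510.0$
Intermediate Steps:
$n = 8$ ($n = \left(5 - 3\right)^{3} = 2^{3} = 8$)
$o{\left(Y,d \right)} = - \frac{1}{167}$
$G = - \frac{1}{167} \approx -0.005988$
$G + \left(25 - 54\right) \left(91 + 99\right) = - \frac{1}{167} + \left(25 - 54\right) \left(91 + 99\right) = - \frac{1}{167} - 5510 = - \frac{920171}{167}$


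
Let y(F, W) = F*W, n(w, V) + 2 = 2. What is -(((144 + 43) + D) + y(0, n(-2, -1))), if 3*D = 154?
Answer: -715/3 ≈ -238.33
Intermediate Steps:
D = 154/3 (D = (⅓)*154 = 154/3 ≈ 51.333)
n(w, V) = 0 (n(w, V) = -2 + 2 = 0)
-(((144 + 43) + D) + y(0, n(-2, -1))) = -(((144 + 43) + 154/3) + 0*0) = -((187 + 154/3) + 0) = -(715/3 + 0) = -1*715/3 = -715/3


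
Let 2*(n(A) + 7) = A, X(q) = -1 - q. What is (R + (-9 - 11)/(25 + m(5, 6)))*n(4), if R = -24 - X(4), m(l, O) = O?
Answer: 3045/31 ≈ 98.226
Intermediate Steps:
R = -19 (R = -24 - (-1 - 1*4) = -24 - (-1 - 4) = -24 - 1*(-5) = -24 + 5 = -19)
n(A) = -7 + A/2
(R + (-9 - 11)/(25 + m(5, 6)))*n(4) = (-19 + (-9 - 11)/(25 + 6))*(-7 + (1/2)*4) = (-19 - 20/31)*(-7 + 2) = (-19 - 20*1/31)*(-5) = (-19 - 20/31)*(-5) = -609/31*(-5) = 3045/31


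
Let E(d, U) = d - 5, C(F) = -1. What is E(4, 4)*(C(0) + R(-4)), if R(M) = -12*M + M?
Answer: -43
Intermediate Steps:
E(d, U) = -5 + d
R(M) = -11*M
E(4, 4)*(C(0) + R(-4)) = (-5 + 4)*(-1 - 11*(-4)) = -(-1 + 44) = -1*43 = -43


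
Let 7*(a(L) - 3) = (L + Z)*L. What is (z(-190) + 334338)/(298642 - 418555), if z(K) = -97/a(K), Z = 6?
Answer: -11695476899/4194676653 ≈ -2.7882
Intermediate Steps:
a(L) = 3 + L*(6 + L)/7 (a(L) = 3 + ((L + 6)*L)/7 = 3 + ((6 + L)*L)/7 = 3 + (L*(6 + L))/7 = 3 + L*(6 + L)/7)
z(K) = -97/(3 + K²/7 + 6*K/7)
(z(-190) + 334338)/(298642 - 418555) = (-679/(21 + (-190)² + 6*(-190)) + 334338)/(298642 - 418555) = (-679/(21 + 36100 - 1140) + 334338)/(-119913) = (-679/34981 + 334338)*(-1/119913) = (11695476899/34981)*(-1/119913) = -11695476899/4194676653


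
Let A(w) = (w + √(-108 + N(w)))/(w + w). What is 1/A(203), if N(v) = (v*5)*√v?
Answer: 1/(½ + √(-108 + 1015*√203)/406) ≈ 1.2577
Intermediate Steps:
N(v) = 5*v^(3/2) (N(v) = (5*v)*√v = 5*v^(3/2))
A(w) = (w + √(-108 + 5*w^(3/2)))/(2*w) (A(w) = (w + √(-108 + 5*w^(3/2)))/(w + w) = (w + √(-108 + 5*w^(3/2)))/((2*w)) = (w + √(-108 + 5*w^(3/2)))*(1/(2*w)) = (w + √(-108 + 5*w^(3/2)))/(2*w))
1/A(203) = 1/((½)*(203 + √(-108 + 5*203^(3/2)))/203) = 1/((½)*(1/203)*(203 + √(-108 + 5*(203*√203)))) = 1/((½)*(1/203)*(203 + √(-108 + 1015*√203))) = 1/(½ + √(-108 + 1015*√203)/406)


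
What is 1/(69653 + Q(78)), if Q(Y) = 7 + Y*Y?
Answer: 1/75744 ≈ 1.3202e-5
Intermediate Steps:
Q(Y) = 7 + Y²
1/(69653 + Q(78)) = 1/(69653 + (7 + 78²)) = 1/(69653 + (7 + 6084)) = 1/(69653 + 6091) = 1/75744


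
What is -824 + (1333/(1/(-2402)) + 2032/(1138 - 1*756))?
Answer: -611712774/191 ≈ -3.2027e+6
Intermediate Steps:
-824 + (1333/(1/(-2402)) + 2032/(1138 - 1*756)) = -824 + (1333/(-1/2402) + 2032/(1138 - 756)) = -824 + (1333*(-2402) + 2032/382) = -824 + (-3201866 + 2032*(1/382)) = -824 + (-3201866 + 1016/191) = -824 - 611555390/191 = -611712774/191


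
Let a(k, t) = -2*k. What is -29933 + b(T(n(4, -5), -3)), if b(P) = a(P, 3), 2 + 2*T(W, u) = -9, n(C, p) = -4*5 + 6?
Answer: -29922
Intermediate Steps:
n(C, p) = -14 (n(C, p) = -20 + 6 = -14)
T(W, u) = -11/2 (T(W, u) = -1 + (½)*(-9) = -1 - 9/2 = -11/2)
b(P) = -2*P
-29933 + b(T(n(4, -5), -3)) = -29933 - 2*(-11/2) = -29933 + 11 = -29922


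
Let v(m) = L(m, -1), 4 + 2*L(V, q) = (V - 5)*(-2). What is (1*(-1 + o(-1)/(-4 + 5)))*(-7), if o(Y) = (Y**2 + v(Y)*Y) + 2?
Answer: 14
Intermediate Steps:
L(V, q) = 3 - V (L(V, q) = -2 + ((V - 5)*(-2))/2 = -2 + ((-5 + V)*(-2))/2 = -2 + (10 - 2*V)/2 = -2 + (5 - V) = 3 - V)
v(m) = 3 - m
o(Y) = 2 + Y**2 + Y*(3 - Y) (o(Y) = (Y**2 + (3 - Y)*Y) + 2 = (Y**2 + Y*(3 - Y)) + 2 = 2 + Y**2 + Y*(3 - Y))
(1*(-1 + o(-1)/(-4 + 5)))*(-7) = (1*(-1 + (2 + 3*(-1))/(-4 + 5)))*(-7) = (1*(-1 + (2 - 3)/1))*(-7) = (1*(-1 + 1*(-1)))*(-7) = (1*(-1 - 1))*(-7) = (1*(-2))*(-7) = -2*(-7) = 14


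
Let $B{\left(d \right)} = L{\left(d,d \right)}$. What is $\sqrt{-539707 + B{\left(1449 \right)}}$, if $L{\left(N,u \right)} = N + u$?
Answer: $i \sqrt{536809} \approx 732.67 i$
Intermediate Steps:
$B{\left(d \right)} = 2 d$ ($B{\left(d \right)} = d + d = 2 d$)
$\sqrt{-539707 + B{\left(1449 \right)}} = \sqrt{-539707 + 2 \cdot 1449} = \sqrt{-539707 + 2898} = \sqrt{-536809} = i \sqrt{536809}$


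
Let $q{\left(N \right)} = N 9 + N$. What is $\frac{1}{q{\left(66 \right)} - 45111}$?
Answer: $- \frac{1}{44451} \approx -2.2497 \cdot 10^{-5}$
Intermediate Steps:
$q{\left(N \right)} = 10 N$ ($q{\left(N \right)} = 9 N + N = 10 N$)
$\frac{1}{q{\left(66 \right)} - 45111} = \frac{1}{10 \cdot 66 - 45111} = \frac{1}{660 - 45111} = \frac{1}{-44451} = - \frac{1}{44451}$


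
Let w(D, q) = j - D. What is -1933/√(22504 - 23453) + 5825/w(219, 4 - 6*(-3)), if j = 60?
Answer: -5825/159 + 1933*I*√949/949 ≈ -36.635 + 62.748*I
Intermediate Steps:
w(D, q) = 60 - D
-1933/√(22504 - 23453) + 5825/w(219, 4 - 6*(-3)) = -1933/√(22504 - 23453) + 5825/(60 - 1*219) = -1933*(-I*√949/949) + 5825/(60 - 219) = -1933*(-I*√949/949) + 5825/(-159) = -(-1933)*I*√949/949 + 5825*(-1/159) = 1933*I*√949/949 - 5825/159 = -5825/159 + 1933*I*√949/949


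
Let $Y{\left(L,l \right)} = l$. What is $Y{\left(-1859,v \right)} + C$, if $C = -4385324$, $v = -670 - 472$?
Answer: $-4386466$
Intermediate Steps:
$v = -1142$ ($v = -670 - 472 = -1142$)
$Y{\left(-1859,v \right)} + C = -1142 - 4385324 = -4386466$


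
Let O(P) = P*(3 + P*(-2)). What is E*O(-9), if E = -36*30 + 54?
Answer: 193914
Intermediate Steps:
O(P) = P*(3 - 2*P)
E = -1026 (E = -1080 + 54 = -1026)
E*O(-9) = -(-9234)*(3 - 2*(-9)) = -(-9234)*(3 + 18) = -(-9234)*21 = -1026*(-189) = 193914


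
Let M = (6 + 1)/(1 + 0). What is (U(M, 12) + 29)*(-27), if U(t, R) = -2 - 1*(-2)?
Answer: -783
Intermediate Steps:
M = 7 (M = 7/1 = 7*1 = 7)
U(t, R) = 0 (U(t, R) = -2 + 2 = 0)
(U(M, 12) + 29)*(-27) = (0 + 29)*(-27) = 29*(-27) = -783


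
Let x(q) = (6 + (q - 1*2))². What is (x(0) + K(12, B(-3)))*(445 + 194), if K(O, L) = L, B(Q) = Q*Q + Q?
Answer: 14058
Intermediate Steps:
B(Q) = Q + Q² (B(Q) = Q² + Q = Q + Q²)
x(q) = (4 + q)² (x(q) = (6 + (q - 2))² = (6 + (-2 + q))² = (4 + q)²)
(x(0) + K(12, B(-3)))*(445 + 194) = ((4 + 0)² - 3*(1 - 3))*(445 + 194) = (4² - 3*(-2))*639 = (16 + 6)*639 = 22*639 = 14058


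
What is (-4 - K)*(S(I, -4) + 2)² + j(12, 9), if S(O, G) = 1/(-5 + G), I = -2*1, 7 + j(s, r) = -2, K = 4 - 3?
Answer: -2174/81 ≈ -26.840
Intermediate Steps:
K = 1
j(s, r) = -9 (j(s, r) = -7 - 2 = -9)
I = -2
(-4 - K)*(S(I, -4) + 2)² + j(12, 9) = (-4 - 1*1)*(1/(-5 - 4) + 2)² - 9 = (-4 - 1)*(1/(-9) + 2)² - 9 = -5*(-⅑ + 2)² - 9 = -5*(17/9)² - 9 = -5*289/81 - 9 = -1445/81 - 9 = -2174/81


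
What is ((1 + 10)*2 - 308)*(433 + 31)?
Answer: -132704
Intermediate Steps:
((1 + 10)*2 - 308)*(433 + 31) = (11*2 - 308)*464 = (22 - 308)*464 = -286*464 = -132704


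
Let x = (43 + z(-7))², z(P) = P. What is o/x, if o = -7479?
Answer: -277/48 ≈ -5.7708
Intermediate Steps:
x = 1296 (x = (43 - 7)² = 36² = 1296)
o/x = -7479/1296 = -7479*1/1296 = -277/48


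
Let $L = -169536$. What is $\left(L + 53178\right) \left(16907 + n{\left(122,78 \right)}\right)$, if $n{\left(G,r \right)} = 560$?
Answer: $-2032425186$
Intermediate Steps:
$\left(L + 53178\right) \left(16907 + n{\left(122,78 \right)}\right) = \left(-169536 + 53178\right) \left(16907 + 560\right) = \left(-116358\right) 17467 = -2032425186$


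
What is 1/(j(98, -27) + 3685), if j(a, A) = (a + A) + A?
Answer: 1/3729 ≈ 0.00026817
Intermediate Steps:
j(a, A) = a + 2*A (j(a, A) = (A + a) + A = a + 2*A)
1/(j(98, -27) + 3685) = 1/((98 + 2*(-27)) + 3685) = 1/((98 - 54) + 3685) = 1/(44 + 3685) = 1/3729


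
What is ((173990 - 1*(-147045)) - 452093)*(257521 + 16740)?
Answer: -35944098138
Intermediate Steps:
((173990 - 1*(-147045)) - 452093)*(257521 + 16740) = ((173990 + 147045) - 452093)*274261 = (321035 - 452093)*274261 = -131058*274261 = -35944098138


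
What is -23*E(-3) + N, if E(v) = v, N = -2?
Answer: 67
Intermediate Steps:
-23*E(-3) + N = -23*(-3) - 2 = 69 - 2 = 67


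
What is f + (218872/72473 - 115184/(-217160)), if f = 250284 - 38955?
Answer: 415750212165159/1967279585 ≈ 2.1133e+5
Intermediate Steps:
f = 211329
f + (218872/72473 - 115184/(-217160)) = 211329 + (218872/72473 - 115184/(-217160)) = 211329 + (218872*(1/72473) - 115184*(-1/217160)) = 211329 + (218872/72473 + 14398/27145) = 211329 + 6984746694/1967279585 = 415750212165159/1967279585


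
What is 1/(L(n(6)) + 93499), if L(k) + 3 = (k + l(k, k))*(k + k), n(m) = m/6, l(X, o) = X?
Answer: 1/93500 ≈ 1.0695e-5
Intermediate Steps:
n(m) = m/6 (n(m) = m*(1/6) = m/6)
L(k) = -3 + 4*k**2 (L(k) = -3 + (k + k)*(k + k) = -3 + (2*k)*(2*k) = -3 + 4*k**2)
1/(L(n(6)) + 93499) = 1/((-3 + 4*((1/6)*6)**2) + 93499) = 1/((-3 + 4*1**2) + 93499) = 1/((-3 + 4*1) + 93499) = 1/((-3 + 4) + 93499) = 1/(1 + 93499) = 1/93500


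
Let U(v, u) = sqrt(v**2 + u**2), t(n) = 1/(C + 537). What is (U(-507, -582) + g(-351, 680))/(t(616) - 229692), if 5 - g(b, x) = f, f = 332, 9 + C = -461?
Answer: 21909/15389363 - 201*sqrt(66197)/15389363 ≈ -0.0019368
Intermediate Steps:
C = -470 (C = -9 - 461 = -470)
t(n) = 1/67 (t(n) = 1/(-470 + 537) = 1/67)
g(b, x) = -327 (g(b, x) = 5 - 1*332 = 5 - 332 = -327)
U(v, u) = sqrt(u**2 + v**2)
(U(-507, -582) + g(-351, 680))/(t(616) - 229692) = (sqrt((-582)**2 + (-507)**2) - 327)/(1/67 - 229692) = (sqrt(338724 + 257049) - 327)/(-15389363/67) = (sqrt(595773) - 327)*(-67/15389363) = (3*sqrt(66197) - 327)*(-67/15389363) = (-327 + 3*sqrt(66197))*(-67/15389363) = 21909/15389363 - 201*sqrt(66197)/15389363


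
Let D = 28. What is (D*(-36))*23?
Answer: -23184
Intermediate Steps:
(D*(-36))*23 = (28*(-36))*23 = -1008*23 = -23184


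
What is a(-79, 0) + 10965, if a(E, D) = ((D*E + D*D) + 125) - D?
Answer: 11090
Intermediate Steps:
a(E, D) = 125 + D**2 - D + D*E (a(E, D) = ((D*E + D**2) + 125) - D = ((D**2 + D*E) + 125) - D = (125 + D**2 + D*E) - D = 125 + D**2 - D + D*E)
a(-79, 0) + 10965 = (125 + 0**2 - 1*0 + 0*(-79)) + 10965 = (125 + 0 + 0 + 0) + 10965 = 125 + 10965 = 11090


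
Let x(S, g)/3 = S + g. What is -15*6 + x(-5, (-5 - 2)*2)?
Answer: -147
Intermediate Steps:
x(S, g) = 3*S + 3*g (x(S, g) = 3*(S + g) = 3*S + 3*g)
-15*6 + x(-5, (-5 - 2)*2) = -15*6 + (3*(-5) + 3*((-5 - 2)*2)) = -90 + (-15 + 3*(-7*2)) = -90 + (-15 + 3*(-14)) = -90 + (-15 - 42) = -90 - 57 = -147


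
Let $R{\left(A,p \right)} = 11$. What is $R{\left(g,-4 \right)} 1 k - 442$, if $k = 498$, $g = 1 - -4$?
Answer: $5036$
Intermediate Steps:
$g = 5$ ($g = 1 + 4 = 5$)
$R{\left(g,-4 \right)} 1 k - 442 = 11 \cdot 1 \cdot 498 - 442 = 11 \cdot 498 - 442 = 5478 - 442 = 5036$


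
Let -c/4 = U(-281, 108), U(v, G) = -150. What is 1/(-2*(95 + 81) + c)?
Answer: 1/248 ≈ 0.0040323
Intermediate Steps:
c = 600 (c = -4*(-150) = 600)
1/(-2*(95 + 81) + c) = 1/(-2*(95 + 81) + 600) = 1/(-2*176 + 600) = 1/(-352 + 600) = 1/248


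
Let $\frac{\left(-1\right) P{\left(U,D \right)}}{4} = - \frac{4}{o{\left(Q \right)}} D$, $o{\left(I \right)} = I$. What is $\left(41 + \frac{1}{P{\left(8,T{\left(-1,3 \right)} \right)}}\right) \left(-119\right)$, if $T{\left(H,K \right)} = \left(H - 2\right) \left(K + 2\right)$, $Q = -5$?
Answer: $- \frac{234311}{48} \approx -4881.5$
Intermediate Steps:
$T{\left(H,K \right)} = \left(-2 + H\right) \left(2 + K\right)$
$P{\left(U,D \right)} = - \frac{16 D}{5}$ ($P{\left(U,D \right)} = - 4 - \frac{4}{-5} D = - 4 \left(-4\right) \left(- \frac{1}{5}\right) D = - 4 \frac{4 D}{5} = - \frac{16 D}{5}$)
$\left(41 + \frac{1}{P{\left(8,T{\left(-1,3 \right)} \right)}}\right) \left(-119\right) = \left(41 + \frac{1}{\left(- \frac{16}{5}\right) \left(-4 - 6 + 2 \left(-1\right) - 3\right)}\right) \left(-119\right) = \left(41 + \frac{1}{\left(- \frac{16}{5}\right) \left(-4 - 6 - 2 - 3\right)}\right) \left(-119\right) = \left(41 + \frac{1}{\left(- \frac{16}{5}\right) \left(-15\right)}\right) \left(-119\right) = \left(41 + \frac{1}{48}\right) \left(-119\right) = \frac{1969}{48} \left(-119\right) = - \frac{234311}{48}$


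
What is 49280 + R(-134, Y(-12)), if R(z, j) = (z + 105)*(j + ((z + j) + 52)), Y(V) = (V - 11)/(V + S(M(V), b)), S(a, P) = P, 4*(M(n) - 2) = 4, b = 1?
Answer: 566904/11 ≈ 51537.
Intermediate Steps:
M(n) = 3 (M(n) = 2 + (¼)*4 = 2 + 1 = 3)
Y(V) = (-11 + V)/(1 + V) (Y(V) = (V - 11)/(V + 1) = (-11 + V)/(1 + V))
R(z, j) = (105 + z)*(52 + z + 2*j) (R(z, j) = (105 + z)*(j + ((j + z) + 52)) = (105 + z)*(j + (52 + j + z)) = (105 + z)*(52 + z + 2*j))
49280 + R(-134, Y(-12)) = 49280 + (5460 + (-134)² + 157*(-134) + 210*((-11 - 12)/(1 - 12)) + 2*((-11 - 12)/(1 - 12))*(-134)) = 49280 + (5460 + 17956 - 21038 + 210*(-23/(-11)) + 2*(-23/(-11))*(-134)) = 49280 + (5460 + 17956 - 21038 + 210*(-1/11*(-23)) + 2*(-1/11*(-23))*(-134)) = 49280 + (5460 + 17956 - 21038 + 210*(23/11) + 2*(23/11)*(-134)) = 49280 + (5460 + 17956 - 21038 + 4830/11 - 6164/11) = 49280 + 24824/11 = 566904/11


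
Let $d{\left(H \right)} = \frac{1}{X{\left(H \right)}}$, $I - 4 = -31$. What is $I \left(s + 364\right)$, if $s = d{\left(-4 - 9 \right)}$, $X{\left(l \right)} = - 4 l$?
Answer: $- \frac{511083}{52} \approx -9828.5$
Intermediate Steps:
$I = -27$ ($I = 4 - 31 = -27$)
$d{\left(H \right)} = - \frac{1}{4 H}$ ($d{\left(H \right)} = \frac{1}{\left(-4\right) H} = - \frac{1}{4 H}$)
$s = \frac{1}{52}$ ($s = - \frac{1}{4 \left(-4 - 9\right)} = - \frac{1}{4 \left(-13\right)} = \left(- \frac{1}{4}\right) \left(- \frac{1}{13}\right) = \frac{1}{52} \approx 0.019231$)
$I \left(s + 364\right) = - 27 \left(\frac{1}{52} + 364\right) = \left(-27\right) \frac{18929}{52} = - \frac{511083}{52}$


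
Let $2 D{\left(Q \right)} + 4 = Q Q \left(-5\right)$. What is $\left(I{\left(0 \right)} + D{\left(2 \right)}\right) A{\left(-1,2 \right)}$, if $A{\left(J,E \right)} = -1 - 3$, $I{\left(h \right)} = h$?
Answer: $48$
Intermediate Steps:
$A{\left(J,E \right)} = -4$
$D{\left(Q \right)} = -2 - \frac{5 Q^{2}}{2}$ ($D{\left(Q \right)} = -2 + \frac{Q Q \left(-5\right)}{2} = -2 + \frac{Q^{2} \left(-5\right)}{2} = -2 + \frac{\left(-5\right) Q^{2}}{2} = -2 - \frac{5 Q^{2}}{2}$)
$\left(I{\left(0 \right)} + D{\left(2 \right)}\right) A{\left(-1,2 \right)} = \left(0 - \left(2 + \frac{5 \cdot 2^{2}}{2}\right)\right) \left(-4\right) = \left(0 - 12\right) \left(-4\right) = \left(-12\right) \left(-4\right) = 48$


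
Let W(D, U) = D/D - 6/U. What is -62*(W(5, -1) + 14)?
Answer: -1302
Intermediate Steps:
W(D, U) = 1 - 6/U
-62*(W(5, -1) + 14) = -62*((-6 - 1)/(-1) + 14) = -62*(-1*(-7) + 14) = -62*(7 + 14) = -62*21 = -1302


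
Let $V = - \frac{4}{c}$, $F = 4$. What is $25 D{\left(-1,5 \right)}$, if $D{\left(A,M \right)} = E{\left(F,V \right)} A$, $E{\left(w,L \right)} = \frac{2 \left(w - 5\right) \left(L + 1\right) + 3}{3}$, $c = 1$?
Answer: $-75$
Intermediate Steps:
$V = -4$ ($V = - \frac{4}{1} = \left(-4\right) 1 = -4$)
$E{\left(w,L \right)} = 1 + \frac{2 \left(1 + L\right) \left(-5 + w\right)}{3}$ ($E{\left(w,L \right)} = \left(2 \left(-5 + w\right) \left(1 + L\right) + 3\right) \frac{1}{3} = \left(2 \left(1 + L\right) \left(-5 + w\right) + 3\right) \frac{1}{3} = \left(3 + 2 \left(1 + L\right) \left(-5 + w\right)\right) \frac{1}{3} = 1 + \frac{2 \left(1 + L\right) \left(-5 + w\right)}{3}$)
$D{\left(A,M \right)} = 3 A$ ($D{\left(A,M \right)} = \left(- \frac{7}{3} - - \frac{40}{3} + \frac{2}{3} \cdot 4 + \frac{2}{3} \left(-4\right) 4\right) A = \left(- \frac{7}{3} + \frac{40}{3} + \frac{8}{3} - \frac{32}{3}\right) A = 3 A$)
$25 D{\left(-1,5 \right)} = 25 \cdot 3 \left(-1\right) = 25 \left(-3\right) = -75$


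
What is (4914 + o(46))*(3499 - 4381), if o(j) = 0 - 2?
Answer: -4332384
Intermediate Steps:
o(j) = -2
(4914 + o(46))*(3499 - 4381) = (4914 - 2)*(3499 - 4381) = 4912*(-882) = -4332384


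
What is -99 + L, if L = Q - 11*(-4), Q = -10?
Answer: -65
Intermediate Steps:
L = 34 (L = -10 - 11*(-4) = -10 + 44 = 34)
-99 + L = -99 + 34 = -65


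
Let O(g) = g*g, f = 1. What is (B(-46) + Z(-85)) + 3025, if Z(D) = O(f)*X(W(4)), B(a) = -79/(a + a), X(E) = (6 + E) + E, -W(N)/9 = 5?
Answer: 270651/92 ≈ 2941.9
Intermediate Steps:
W(N) = -45 (W(N) = -9*5 = -45)
O(g) = g**2
X(E) = 6 + 2*E
B(a) = -79/(2*a) (B(a) = -79*1/(2*a) = -79/(2*a))
Z(D) = -84 (Z(D) = 1**2*(6 + 2*(-45)) = 1*(6 - 90) = 1*(-84) = -84)
(B(-46) + Z(-85)) + 3025 = (-79/2/(-46) - 84) + 3025 = (-79/2*(-1/46) - 84) + 3025 = (79/92 - 84) + 3025 = -7649/92 + 3025 = 270651/92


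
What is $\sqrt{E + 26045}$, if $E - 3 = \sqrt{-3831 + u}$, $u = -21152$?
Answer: $\sqrt{26048 + i \sqrt{24983}} \approx 161.39 + 0.4897 i$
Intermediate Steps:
$E = 3 + i \sqrt{24983}$ ($E = 3 + \sqrt{-3831 - 21152} = 3 + \sqrt{-24983} = 3 + i \sqrt{24983} \approx 3.0 + 158.06 i$)
$\sqrt{E + 26045} = \sqrt{\left(3 + i \sqrt{24983}\right) + 26045} = \sqrt{26048 + i \sqrt{24983}}$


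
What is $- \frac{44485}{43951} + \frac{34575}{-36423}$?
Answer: $- \frac{1046627660}{533609091} \approx -1.9614$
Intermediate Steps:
$- \frac{44485}{43951} + \frac{34575}{-36423} = \left(-44485\right) \frac{1}{43951} + 34575 \left(- \frac{1}{36423}\right) = - \frac{44485}{43951} - \frac{11525}{12141} = - \frac{1046627660}{533609091}$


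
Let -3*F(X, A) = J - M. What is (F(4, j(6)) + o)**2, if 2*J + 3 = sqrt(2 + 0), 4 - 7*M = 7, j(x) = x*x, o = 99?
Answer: 17414027/1764 - 1391*sqrt(2)/42 ≈ 9825.1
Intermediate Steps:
j(x) = x**2
M = -3/7 (M = 4/7 - 1/7*7 = 4/7 - 1 = -3/7 ≈ -0.42857)
J = -3/2 + sqrt(2)/2 (J = -3/2 + sqrt(2 + 0)/2 = -3/2 + sqrt(2)/2 ≈ -0.79289)
F(X, A) = 5/14 - sqrt(2)/6 (F(X, A) = -((-3/2 + sqrt(2)/2) - 1*(-3/7))/3 = -((-3/2 + sqrt(2)/2) + 3/7)/3 = -(-15/14 + sqrt(2)/2)/3 = 5/14 - sqrt(2)/6)
(F(4, j(6)) + o)**2 = ((5/14 - sqrt(2)/6) + 99)**2 = (1391/14 - sqrt(2)/6)**2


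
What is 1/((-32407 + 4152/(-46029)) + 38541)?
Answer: 15343/94112578 ≈ 0.00016303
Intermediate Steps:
1/((-32407 + 4152/(-46029)) + 38541) = 1/((-32407 + 4152*(-1/46029)) + 38541) = 1/((-32407 - 1384/15343) + 38541) = 1/(-497221985/15343 + 38541) = 1/(94112578/15343) = 15343/94112578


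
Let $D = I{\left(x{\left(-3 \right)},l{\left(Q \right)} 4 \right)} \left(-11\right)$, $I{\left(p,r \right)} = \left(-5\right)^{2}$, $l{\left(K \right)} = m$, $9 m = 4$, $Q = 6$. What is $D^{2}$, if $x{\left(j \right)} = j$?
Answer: $75625$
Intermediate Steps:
$m = \frac{4}{9}$ ($m = \frac{1}{9} \cdot 4 = \frac{4}{9} \approx 0.44444$)
$l{\left(K \right)} = \frac{4}{9}$
$I{\left(p,r \right)} = 25$
$D = -275$ ($D = 25 \left(-11\right) = -275$)
$D^{2} = \left(-275\right)^{2} = 75625$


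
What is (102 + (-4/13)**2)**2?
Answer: 297700516/28561 ≈ 10423.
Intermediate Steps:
(102 + (-4/13)**2)**2 = (102 + 16/169)**2 = (17254/169)**2 = 297700516/28561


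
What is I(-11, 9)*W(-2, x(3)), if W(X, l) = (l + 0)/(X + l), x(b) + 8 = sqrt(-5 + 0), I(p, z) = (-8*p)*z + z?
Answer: 4539/7 - 534*I*sqrt(5)/35 ≈ 648.43 - 34.116*I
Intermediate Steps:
I(p, z) = z - 8*p*z (I(p, z) = -8*p*z + z = z - 8*p*z)
x(b) = -8 + I*sqrt(5) (x(b) = -8 + sqrt(-5 + 0) = -8 + sqrt(-5) = -8 + I*sqrt(5))
W(X, l) = l/(X + l)
I(-11, 9)*W(-2, x(3)) = (9*(1 - 8*(-11)))*((-8 + I*sqrt(5))/(-2 + (-8 + I*sqrt(5)))) = (9*(1 + 88))*((-8 + I*sqrt(5))/(-10 + I*sqrt(5))) = (9*89)*((-8 + I*sqrt(5))/(-10 + I*sqrt(5))) = 801*((-8 + I*sqrt(5))/(-10 + I*sqrt(5))) = 801*(-8 + I*sqrt(5))/(-10 + I*sqrt(5))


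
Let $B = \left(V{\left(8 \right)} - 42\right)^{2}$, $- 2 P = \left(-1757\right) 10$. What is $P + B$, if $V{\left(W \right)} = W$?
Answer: $9941$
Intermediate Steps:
$P = 8785$ ($P = - \frac{\left(-1757\right) 10}{2} = \left(- \frac{1}{2}\right) \left(-17570\right) = 8785$)
$B = 1156$ ($B = \left(8 - 42\right)^{2} = \left(-34\right)^{2} = 1156$)
$P + B = 8785 + 1156 = 9941$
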